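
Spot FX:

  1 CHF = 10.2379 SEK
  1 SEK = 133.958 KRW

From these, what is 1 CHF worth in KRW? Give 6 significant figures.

CHF/KRW = 1371.45

1 CHF × 10.2379 = 10.2379 SEK
10.2379 SEK × 133.958 = 1371.45 KRW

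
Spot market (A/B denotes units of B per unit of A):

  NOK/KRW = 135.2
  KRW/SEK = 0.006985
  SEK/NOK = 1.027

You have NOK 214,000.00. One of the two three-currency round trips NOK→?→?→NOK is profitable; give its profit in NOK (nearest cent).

Profit: NOK 6,648.12

Profitable loop is NOK → SEK → KRW → NOK:
NOK 214,000.00 ÷ 1.027 = SEK 208,373.90
SEK 208,373.90 ÷ 0.006985 = KRW 29,831,626
KRW 29,831,626 ÷ 135.2 = NOK 220,648.12
Profit = NOK 220,648.12 − NOK 214,000.00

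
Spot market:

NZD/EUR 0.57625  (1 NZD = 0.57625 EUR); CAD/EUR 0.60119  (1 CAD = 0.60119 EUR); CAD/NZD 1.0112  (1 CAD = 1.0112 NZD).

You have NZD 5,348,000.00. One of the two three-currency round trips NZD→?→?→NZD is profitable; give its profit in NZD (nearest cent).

Profitable loop is NZD → CAD → EUR → NZD:
NZD 5,348,000.00 ÷ 1.0112 = CAD 5,288,765.82
CAD 5,288,765.82 × 0.60119 = EUR 3,179,553.12
EUR 3,179,553.12 ÷ 0.57625 = NZD 5,517,662.69
Profit = NZD 5,517,662.69 − NZD 5,348,000.00

Profit: NZD 169,662.69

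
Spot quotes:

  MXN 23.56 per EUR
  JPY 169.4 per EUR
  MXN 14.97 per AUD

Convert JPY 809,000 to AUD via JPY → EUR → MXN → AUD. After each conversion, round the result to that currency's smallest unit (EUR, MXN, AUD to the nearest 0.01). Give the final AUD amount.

AUD 7,516.03

JPY 809,000 ÷ 169.4 = EUR 4,775.68
EUR 4,775.68 × 23.56 = MXN 112,515.02
MXN 112,515.02 ÷ 14.97 = AUD 7,516.03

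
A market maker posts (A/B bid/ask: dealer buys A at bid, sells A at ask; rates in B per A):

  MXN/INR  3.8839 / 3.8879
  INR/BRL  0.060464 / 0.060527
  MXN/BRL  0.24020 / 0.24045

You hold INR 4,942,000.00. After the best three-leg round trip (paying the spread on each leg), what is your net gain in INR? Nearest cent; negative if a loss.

Best loop INR → MXN → BRL → INR:
INR 4,942,000.00 ÷ 3.8879 (buy MXN at ask) = MXN 1,271,123.23
MXN 1,271,123.23 × 0.24020 (sell MXN at bid) = BRL 305,323.80
BRL 305,323.80 ÷ 0.060527 (buy INR at ask) = INR 5,044,423.14

Net profit: INR 102,423.14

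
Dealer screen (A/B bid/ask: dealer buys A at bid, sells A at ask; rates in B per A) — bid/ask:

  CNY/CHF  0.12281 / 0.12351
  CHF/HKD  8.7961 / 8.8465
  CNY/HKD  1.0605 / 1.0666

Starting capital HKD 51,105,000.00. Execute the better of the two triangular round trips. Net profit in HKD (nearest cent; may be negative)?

Best loop HKD → CNY → CHF → HKD:
HKD 51,105,000.00 ÷ 1.0666 (buy CNY at ask) = CNY 47,913,932.12
CNY 47,913,932.12 × 0.12281 (sell CNY at bid) = CHF 5,884,310.00
CHF 5,884,310.00 × 8.7961 (sell CHF at bid) = HKD 51,758,979.22

Net profit: HKD 653,979.22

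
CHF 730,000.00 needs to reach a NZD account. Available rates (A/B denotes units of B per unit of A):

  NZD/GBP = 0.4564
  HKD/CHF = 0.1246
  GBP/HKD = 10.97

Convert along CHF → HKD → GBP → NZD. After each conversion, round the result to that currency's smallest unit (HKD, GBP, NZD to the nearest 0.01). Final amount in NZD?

CHF 730,000.00 ÷ 0.1246 = HKD 5,858,747.99
HKD 5,858,747.99 ÷ 10.97 = GBP 534,070.01
GBP 534,070.01 ÷ 0.4564 = NZD 1,170,179.69

NZD 1,170,179.69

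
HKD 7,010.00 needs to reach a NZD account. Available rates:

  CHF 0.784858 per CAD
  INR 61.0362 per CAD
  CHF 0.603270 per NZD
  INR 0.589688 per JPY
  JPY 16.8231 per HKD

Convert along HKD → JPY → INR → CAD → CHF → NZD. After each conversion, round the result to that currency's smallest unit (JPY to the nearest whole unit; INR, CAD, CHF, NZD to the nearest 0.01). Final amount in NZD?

HKD 7,010.00 × 16.8231 = JPY 117,930
JPY 117,930 × 0.589688 = INR 69,541.91
INR 69,541.91 ÷ 61.0362 = CAD 1,139.36
CAD 1,139.36 × 0.784858 = CHF 894.24
CHF 894.24 ÷ 0.603270 = NZD 1,482.32

NZD 1,482.32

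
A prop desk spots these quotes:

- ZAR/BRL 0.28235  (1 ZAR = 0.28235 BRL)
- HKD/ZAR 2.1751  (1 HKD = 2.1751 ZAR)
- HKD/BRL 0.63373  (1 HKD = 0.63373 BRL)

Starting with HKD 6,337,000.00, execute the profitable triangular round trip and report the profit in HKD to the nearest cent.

Profit: HKD 202,144.78

Profitable loop is HKD → BRL → ZAR → HKD:
HKD 6,337,000.00 × 0.63373 = BRL 4,015,947.01
BRL 4,015,947.01 ÷ 0.28235 = ZAR 14,223,293.82
ZAR 14,223,293.82 ÷ 2.1751 = HKD 6,539,144.78
Profit = HKD 6,539,144.78 − HKD 6,337,000.00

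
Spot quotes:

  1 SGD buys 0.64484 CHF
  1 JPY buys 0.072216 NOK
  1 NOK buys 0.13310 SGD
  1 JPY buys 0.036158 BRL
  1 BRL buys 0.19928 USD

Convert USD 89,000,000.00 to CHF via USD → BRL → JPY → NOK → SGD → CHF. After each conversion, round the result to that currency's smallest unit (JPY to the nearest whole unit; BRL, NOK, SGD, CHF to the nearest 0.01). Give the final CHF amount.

CHF 76,557,077.44

USD 89,000,000.00 ÷ 0.19928 = BRL 446,607,788.04
BRL 446,607,788.04 ÷ 0.036158 = JPY 12,351,562,256
JPY 12,351,562,256 × 0.072216 = NOK 891,980,419.88
NOK 891,980,419.88 × 0.13310 = SGD 118,722,593.89
SGD 118,722,593.89 × 0.64484 = CHF 76,557,077.44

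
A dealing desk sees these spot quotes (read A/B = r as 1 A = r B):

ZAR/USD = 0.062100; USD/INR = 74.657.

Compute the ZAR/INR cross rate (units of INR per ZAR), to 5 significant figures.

1 ZAR × 0.062100 = 0.0621 USD
0.0621 USD × 74.657 = 4.6362 INR

ZAR/INR = 4.6362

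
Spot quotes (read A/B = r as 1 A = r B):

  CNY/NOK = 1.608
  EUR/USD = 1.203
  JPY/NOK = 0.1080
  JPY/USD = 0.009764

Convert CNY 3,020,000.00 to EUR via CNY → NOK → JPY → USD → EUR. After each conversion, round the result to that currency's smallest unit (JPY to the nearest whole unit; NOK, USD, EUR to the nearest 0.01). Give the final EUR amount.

EUR 364,948.32

CNY 3,020,000.00 × 1.608 = NOK 4,856,160.00
NOK 4,856,160.00 ÷ 0.1080 = JPY 44,964,444
JPY 44,964,444 × 0.009764 = USD 439,032.83
USD 439,032.83 ÷ 1.203 = EUR 364,948.32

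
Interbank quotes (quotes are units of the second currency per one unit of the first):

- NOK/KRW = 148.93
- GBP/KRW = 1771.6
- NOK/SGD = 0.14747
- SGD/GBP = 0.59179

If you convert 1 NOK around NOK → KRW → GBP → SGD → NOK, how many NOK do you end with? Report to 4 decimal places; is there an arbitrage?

0.9633 (arbitrage exists)

Around NOK → KRW → GBP → SGD → NOK: 1 × 148.93 ÷ 1771.6 ÷ 0.59179 ÷ 0.14747 = 0.963264
Product < 1; profitable direction is NOK → SGD → GBP → KRW → NOK.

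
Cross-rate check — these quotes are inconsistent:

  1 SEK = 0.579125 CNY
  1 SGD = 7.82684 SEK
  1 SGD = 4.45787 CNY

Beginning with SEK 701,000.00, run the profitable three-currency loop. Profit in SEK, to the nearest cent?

Profitable loop is SEK → CNY → SGD → SEK:
SEK 701,000.00 × 0.579125 = CNY 405,966.62
CNY 405,966.62 ÷ 4.45787 = SGD 91,067.40
SGD 91,067.40 × 7.82684 = SEK 712,769.96
Profit = SEK 712,769.96 − SEK 701,000.00

Profit: SEK 11,769.96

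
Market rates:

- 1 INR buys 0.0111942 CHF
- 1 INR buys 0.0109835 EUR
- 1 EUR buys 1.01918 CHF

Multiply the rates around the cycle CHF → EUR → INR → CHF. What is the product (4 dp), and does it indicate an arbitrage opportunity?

1.0000 (no arbitrage)

Around CHF → EUR → INR → CHF: 1 ÷ 1.01918 ÷ 0.0109835 × 0.0111942 = 1.000003
Product ≈ 1 (deviation 0.000%, within rounding noise).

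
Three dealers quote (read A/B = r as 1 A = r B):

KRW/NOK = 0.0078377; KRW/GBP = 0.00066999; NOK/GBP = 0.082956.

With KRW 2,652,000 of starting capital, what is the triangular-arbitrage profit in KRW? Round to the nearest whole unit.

Profitable loop is KRW → GBP → NOK → KRW:
KRW 2,652,000 × 0.00066999 = GBP 1,776.81
GBP 1,776.81 ÷ 0.082956 = NOK 21,418.75
NOK 21,418.75 ÷ 0.0078377 = KRW 2,732,785
Profit = KRW 2,732,785 − KRW 2,652,000

Profit: KRW 80,785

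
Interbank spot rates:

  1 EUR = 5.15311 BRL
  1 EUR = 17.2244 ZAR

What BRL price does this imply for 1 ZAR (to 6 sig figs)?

1 ZAR ÷ 17.2244 = 0.0580572 EUR
0.0580572 EUR × 5.15311 = 0.299175 BRL

ZAR/BRL = 0.299175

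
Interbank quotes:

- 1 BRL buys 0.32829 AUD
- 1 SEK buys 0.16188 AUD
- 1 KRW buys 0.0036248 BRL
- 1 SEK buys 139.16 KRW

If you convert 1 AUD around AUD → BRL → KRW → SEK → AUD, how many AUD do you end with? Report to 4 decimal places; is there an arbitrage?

Around AUD → BRL → KRW → SEK → AUD: 1 ÷ 0.32829 ÷ 0.0036248 ÷ 139.16 × 0.16188 = 0.977546
Product < 1; profitable direction is AUD → SEK → KRW → BRL → AUD.

0.9775 (arbitrage exists)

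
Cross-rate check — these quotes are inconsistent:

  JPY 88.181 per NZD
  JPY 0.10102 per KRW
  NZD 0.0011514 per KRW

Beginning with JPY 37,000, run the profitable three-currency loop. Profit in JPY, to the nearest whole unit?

Profitable loop is JPY → KRW → NZD → JPY:
JPY 37,000 ÷ 0.10102 = KRW 366,264
KRW 366,264 × 0.0011514 = NZD 421.72
NZD 421.72 × 88.181 = JPY 37,187
Profit = JPY 37,187 − JPY 37,000

Profit: JPY 187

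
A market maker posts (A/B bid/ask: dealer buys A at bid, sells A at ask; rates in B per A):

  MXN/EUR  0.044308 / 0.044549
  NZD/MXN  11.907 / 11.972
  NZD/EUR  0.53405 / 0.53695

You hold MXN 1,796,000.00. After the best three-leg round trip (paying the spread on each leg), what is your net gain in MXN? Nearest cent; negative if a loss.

Best loop MXN → NZD → EUR → MXN:
MXN 1,796,000.00 ÷ 11.972 (buy NZD at ask) = NZD 150,016.71
NZD 150,016.71 × 0.53405 (sell NZD at bid) = EUR 80,116.42
EUR 80,116.42 ÷ 0.044549 (buy MXN at ask) = MXN 1,798,388.78

Net profit: MXN 2,388.78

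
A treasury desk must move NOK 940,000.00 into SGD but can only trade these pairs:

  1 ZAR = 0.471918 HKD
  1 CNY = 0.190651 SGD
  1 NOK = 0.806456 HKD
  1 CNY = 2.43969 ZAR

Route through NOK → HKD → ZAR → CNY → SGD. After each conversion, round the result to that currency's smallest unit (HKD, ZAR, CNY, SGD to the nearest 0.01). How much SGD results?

SGD 125,529.68

NOK 940,000.00 × 0.806456 = HKD 758,068.64
HKD 758,068.64 ÷ 0.471918 = ZAR 1,606,356.70
ZAR 1,606,356.70 ÷ 2.43969 = CNY 658,426.56
CNY 658,426.56 × 0.190651 = SGD 125,529.68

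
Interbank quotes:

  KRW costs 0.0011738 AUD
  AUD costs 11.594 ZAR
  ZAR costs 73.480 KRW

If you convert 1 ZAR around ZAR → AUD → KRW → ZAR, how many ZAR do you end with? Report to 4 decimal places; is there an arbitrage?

1.0000 (no arbitrage)

Around ZAR → AUD → KRW → ZAR: 1 ÷ 11.594 ÷ 0.0011738 ÷ 73.480 = 1.000008
Product ≈ 1 (deviation 0.001%, within rounding noise).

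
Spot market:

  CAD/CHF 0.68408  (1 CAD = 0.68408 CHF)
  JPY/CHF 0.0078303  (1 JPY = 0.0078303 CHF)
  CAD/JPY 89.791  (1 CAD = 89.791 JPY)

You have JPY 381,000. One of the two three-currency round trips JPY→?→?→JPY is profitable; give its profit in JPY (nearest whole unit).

Profit: JPY 10,588

Profitable loop is JPY → CHF → CAD → JPY:
JPY 381,000 × 0.0078303 = CHF 2,983.34
CHF 2,983.34 ÷ 0.68408 = CAD 4,361.10
CAD 4,361.10 × 89.791 = JPY 391,588
Profit = JPY 391,588 − JPY 381,000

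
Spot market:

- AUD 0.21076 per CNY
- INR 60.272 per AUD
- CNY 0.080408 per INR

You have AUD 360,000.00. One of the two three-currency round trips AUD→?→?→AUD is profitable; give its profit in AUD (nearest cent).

Profitable loop is AUD → INR → CNY → AUD:
AUD 360,000.00 × 60.272 = INR 21,697,920.00
INR 21,697,920.00 × 0.080408 = CNY 1,744,686.35
CNY 1,744,686.35 × 0.21076 = AUD 367,710.10
Profit = AUD 367,710.10 − AUD 360,000.00

Profit: AUD 7,710.10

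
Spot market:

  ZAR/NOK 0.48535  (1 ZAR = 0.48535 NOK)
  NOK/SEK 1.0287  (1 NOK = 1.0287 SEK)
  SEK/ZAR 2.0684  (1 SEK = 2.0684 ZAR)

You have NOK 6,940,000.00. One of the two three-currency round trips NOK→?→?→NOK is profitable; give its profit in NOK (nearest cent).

Profit: NOK 227,006.09

Profitable loop is NOK → SEK → ZAR → NOK:
NOK 6,940,000.00 × 1.0287 = SEK 7,139,178.00
SEK 7,139,178.00 × 2.0684 = ZAR 14,766,675.78
ZAR 14,766,675.78 × 0.48535 = NOK 7,167,006.09
Profit = NOK 7,167,006.09 − NOK 6,940,000.00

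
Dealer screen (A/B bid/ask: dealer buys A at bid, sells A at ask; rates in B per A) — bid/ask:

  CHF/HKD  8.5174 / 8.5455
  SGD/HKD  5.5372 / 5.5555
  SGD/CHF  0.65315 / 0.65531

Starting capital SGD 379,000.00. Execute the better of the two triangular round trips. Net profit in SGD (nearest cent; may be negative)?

Net profit: SGD 521.19

Best loop SGD → CHF → HKD → SGD:
SGD 379,000.00 × 0.65315 (sell SGD at bid) = CHF 247,543.85
CHF 247,543.85 × 8.5174 (sell CHF at bid) = HKD 2,108,429.99
HKD 2,108,429.99 ÷ 5.5555 (buy SGD at ask) = SGD 379,521.19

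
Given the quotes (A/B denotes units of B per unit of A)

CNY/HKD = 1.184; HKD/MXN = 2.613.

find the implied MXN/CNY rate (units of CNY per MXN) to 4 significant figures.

1 MXN ÷ 2.613 = 0.382702 HKD
0.382702 HKD ÷ 1.184 = 0.323228 CNY

MXN/CNY = 0.3232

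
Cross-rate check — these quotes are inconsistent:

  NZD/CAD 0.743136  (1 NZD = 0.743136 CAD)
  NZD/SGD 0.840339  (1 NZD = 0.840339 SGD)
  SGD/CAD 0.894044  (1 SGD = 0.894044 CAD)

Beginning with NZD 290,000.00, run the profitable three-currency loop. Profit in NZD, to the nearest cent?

Profitable loop is NZD → SGD → CAD → NZD:
NZD 290,000.00 × 0.840339 = SGD 243,698.31
SGD 243,698.31 × 0.894044 = CAD 217,877.01
CAD 217,877.01 ÷ 0.743136 = NZD 293,185.92
Profit = NZD 293,185.92 − NZD 290,000.00

Profit: NZD 3,185.92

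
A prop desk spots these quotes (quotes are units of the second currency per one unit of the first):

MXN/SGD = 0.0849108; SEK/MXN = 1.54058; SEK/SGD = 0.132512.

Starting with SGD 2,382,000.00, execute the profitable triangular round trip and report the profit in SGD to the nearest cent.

Profit: SGD 30,958.08

Profitable loop is SGD → MXN → SEK → SGD:
SGD 2,382,000.00 ÷ 0.0849108 = MXN 28,052,968.53
MXN 28,052,968.53 ÷ 1.54058 = SEK 18,209,355.26
SEK 18,209,355.26 × 0.132512 = SGD 2,412,958.08
Profit = SGD 2,412,958.08 − SGD 2,382,000.00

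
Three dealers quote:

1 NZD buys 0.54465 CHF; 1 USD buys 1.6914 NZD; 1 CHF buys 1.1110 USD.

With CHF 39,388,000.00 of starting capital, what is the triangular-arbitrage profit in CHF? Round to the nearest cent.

Profitable loop is CHF → USD → NZD → CHF:
CHF 39,388,000.00 × 1.1110 = USD 43,760,068.00
USD 43,760,068.00 × 1.6914 = NZD 74,015,779.02
NZD 74,015,779.02 × 0.54465 = CHF 40,312,694.04
Profit = CHF 40,312,694.04 − CHF 39,388,000.00

Profit: CHF 924,694.04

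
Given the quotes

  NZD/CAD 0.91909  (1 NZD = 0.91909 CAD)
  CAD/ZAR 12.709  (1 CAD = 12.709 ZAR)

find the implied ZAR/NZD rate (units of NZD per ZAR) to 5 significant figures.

1 ZAR ÷ 12.709 = 0.0786844 CAD
0.0786844 CAD ÷ 0.91909 = 0.0856112 NZD

ZAR/NZD = 0.085611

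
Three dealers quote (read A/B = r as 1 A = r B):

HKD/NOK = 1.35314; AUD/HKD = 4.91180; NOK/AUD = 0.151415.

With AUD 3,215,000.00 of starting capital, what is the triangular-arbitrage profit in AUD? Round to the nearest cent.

Profit: AUD 20,439.51

Profitable loop is AUD → HKD → NOK → AUD:
AUD 3,215,000.00 × 4.91180 = HKD 15,791,437.00
HKD 15,791,437.00 × 1.35314 = NOK 21,368,025.06
NOK 21,368,025.06 × 0.151415 = AUD 3,235,439.51
Profit = AUD 3,235,439.51 − AUD 3,215,000.00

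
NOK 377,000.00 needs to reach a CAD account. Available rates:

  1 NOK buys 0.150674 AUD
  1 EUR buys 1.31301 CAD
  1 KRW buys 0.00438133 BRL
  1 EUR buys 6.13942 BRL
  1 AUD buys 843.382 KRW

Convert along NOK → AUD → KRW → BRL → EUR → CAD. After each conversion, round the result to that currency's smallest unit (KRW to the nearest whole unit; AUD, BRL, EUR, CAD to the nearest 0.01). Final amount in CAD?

CAD 44,890.10

NOK 377,000.00 × 0.150674 = AUD 56,804.10
AUD 56,804.10 × 843.382 = KRW 47,907,555
KRW 47,907,555 × 0.00438133 = BRL 209,898.81
BRL 209,898.81 ÷ 6.13942 = EUR 34,188.70
EUR 34,188.70 × 1.31301 = CAD 44,890.10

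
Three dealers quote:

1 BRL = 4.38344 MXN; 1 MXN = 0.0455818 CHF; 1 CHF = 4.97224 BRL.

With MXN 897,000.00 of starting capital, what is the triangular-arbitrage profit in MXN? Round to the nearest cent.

Profit: MXN 5,887.88

Profitable loop is MXN → BRL → CHF → MXN:
MXN 897,000.00 ÷ 4.38344 = BRL 204,633.80
BRL 204,633.80 ÷ 4.97224 = CHF 41,155.25
CHF 41,155.25 ÷ 0.0455818 = MXN 902,887.88
Profit = MXN 902,887.88 − MXN 897,000.00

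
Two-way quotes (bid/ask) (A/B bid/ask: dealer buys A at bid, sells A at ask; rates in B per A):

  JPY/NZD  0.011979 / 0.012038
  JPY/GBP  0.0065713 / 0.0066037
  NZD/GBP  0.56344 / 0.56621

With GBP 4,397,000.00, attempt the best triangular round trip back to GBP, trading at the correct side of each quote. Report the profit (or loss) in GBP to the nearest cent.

Net profit: GBP 97,044.52

Best loop GBP → JPY → NZD → GBP:
GBP 4,397,000.00 ÷ 0.0066037 (buy JPY at ask) = JPY 665,838,848
JPY 665,838,848 × 0.011979 (sell JPY at bid) = NZD 7,976,083.56
NZD 7,976,083.56 × 0.56344 (sell NZD at bid) = GBP 4,494,044.52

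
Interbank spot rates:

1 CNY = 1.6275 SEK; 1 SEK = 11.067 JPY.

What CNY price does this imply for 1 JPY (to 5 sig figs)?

1 JPY ÷ 11.067 = 0.0903587 SEK
0.0903587 SEK ÷ 1.6275 = 0.05552 CNY

JPY/CNY = 0.055520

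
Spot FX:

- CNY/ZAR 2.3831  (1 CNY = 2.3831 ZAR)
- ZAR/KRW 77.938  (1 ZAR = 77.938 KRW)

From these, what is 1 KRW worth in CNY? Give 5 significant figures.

1 KRW ÷ 77.938 = 0.0128307 ZAR
0.0128307 ZAR ÷ 2.3831 = 0.00538404 CNY

KRW/CNY = 0.0053840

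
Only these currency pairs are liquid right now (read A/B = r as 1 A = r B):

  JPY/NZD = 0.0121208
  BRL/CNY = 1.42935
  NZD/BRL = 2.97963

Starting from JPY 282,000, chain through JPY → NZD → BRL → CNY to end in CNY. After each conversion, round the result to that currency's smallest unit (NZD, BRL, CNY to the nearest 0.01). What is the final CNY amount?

JPY 282,000 × 0.0121208 = NZD 3,418.07
NZD 3,418.07 × 2.97963 = BRL 10,184.58
BRL 10,184.58 × 1.42935 = CNY 14,557.33

CNY 14,557.33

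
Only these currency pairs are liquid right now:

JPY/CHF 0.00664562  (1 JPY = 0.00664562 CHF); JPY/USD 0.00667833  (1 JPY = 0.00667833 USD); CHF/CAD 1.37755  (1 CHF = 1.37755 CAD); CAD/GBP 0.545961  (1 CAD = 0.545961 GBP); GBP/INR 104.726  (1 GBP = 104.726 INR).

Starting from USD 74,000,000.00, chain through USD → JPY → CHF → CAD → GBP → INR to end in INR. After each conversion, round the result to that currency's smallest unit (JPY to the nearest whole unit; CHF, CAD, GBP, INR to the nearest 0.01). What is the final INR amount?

USD 74,000,000.00 ÷ 0.00667833 = JPY 11,080,614,465
JPY 11,080,614,465 × 0.00664562 = CHF 73,637,553.10
CHF 73,637,553.10 × 1.37755 = CAD 101,439,411.27
CAD 101,439,411.27 × 0.545961 = GBP 55,381,962.42
GBP 55,381,962.42 × 104.726 = INR 5,799,931,396.40

INR 5,799,931,396.40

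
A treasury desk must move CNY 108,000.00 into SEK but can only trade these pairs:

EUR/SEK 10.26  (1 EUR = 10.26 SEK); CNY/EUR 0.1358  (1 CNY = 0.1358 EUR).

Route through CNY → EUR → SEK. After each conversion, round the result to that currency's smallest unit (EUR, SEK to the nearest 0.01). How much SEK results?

SEK 150,477.26

CNY 108,000.00 × 0.1358 = EUR 14,666.40
EUR 14,666.40 × 10.26 = SEK 150,477.26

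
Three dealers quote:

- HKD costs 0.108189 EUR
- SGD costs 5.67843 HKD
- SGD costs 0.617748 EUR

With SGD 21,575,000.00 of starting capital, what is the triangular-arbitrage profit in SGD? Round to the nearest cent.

Profit: SGD 119,556.15

Profitable loop is SGD → EUR → HKD → SGD:
SGD 21,575,000.00 × 0.617748 = EUR 13,327,913.10
EUR 13,327,913.10 ÷ 0.108189 = HKD 123,191,018.50
HKD 123,191,018.50 ÷ 5.67843 = SGD 21,694,556.15
Profit = SGD 21,694,556.15 − SGD 21,575,000.00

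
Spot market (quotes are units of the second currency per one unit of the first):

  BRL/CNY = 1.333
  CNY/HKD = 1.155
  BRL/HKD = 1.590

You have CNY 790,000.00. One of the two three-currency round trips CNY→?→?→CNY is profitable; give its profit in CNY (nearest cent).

Profit: CNY 25,853.31

Profitable loop is CNY → BRL → HKD → CNY:
CNY 790,000.00 ÷ 1.333 = BRL 592,648.16
BRL 592,648.16 × 1.590 = HKD 942,310.58
HKD 942,310.58 ÷ 1.155 = CNY 815,853.31
Profit = CNY 815,853.31 − CNY 790,000.00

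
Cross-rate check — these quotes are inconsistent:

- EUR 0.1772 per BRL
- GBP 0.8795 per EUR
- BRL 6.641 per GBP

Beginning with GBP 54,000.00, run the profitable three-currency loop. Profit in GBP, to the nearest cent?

Profit: GBP 1,889.06

Profitable loop is GBP → BRL → EUR → GBP:
GBP 54,000.00 × 6.641 = BRL 358,614.00
BRL 358,614.00 × 0.1772 = EUR 63,546.40
EUR 63,546.40 × 0.8795 = GBP 55,889.06
Profit = GBP 55,889.06 − GBP 54,000.00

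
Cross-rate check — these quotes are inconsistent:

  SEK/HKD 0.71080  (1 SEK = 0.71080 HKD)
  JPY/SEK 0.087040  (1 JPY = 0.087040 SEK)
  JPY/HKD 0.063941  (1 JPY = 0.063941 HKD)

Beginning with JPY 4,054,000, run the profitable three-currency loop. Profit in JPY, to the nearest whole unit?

Profitable loop is JPY → HKD → SEK → JPY:
JPY 4,054,000 × 0.063941 = HKD 259,216.81
HKD 259,216.81 ÷ 0.71080 = SEK 364,683.19
SEK 364,683.19 ÷ 0.087040 = JPY 4,189,834
Profit = JPY 4,189,834 − JPY 4,054,000

Profit: JPY 135,834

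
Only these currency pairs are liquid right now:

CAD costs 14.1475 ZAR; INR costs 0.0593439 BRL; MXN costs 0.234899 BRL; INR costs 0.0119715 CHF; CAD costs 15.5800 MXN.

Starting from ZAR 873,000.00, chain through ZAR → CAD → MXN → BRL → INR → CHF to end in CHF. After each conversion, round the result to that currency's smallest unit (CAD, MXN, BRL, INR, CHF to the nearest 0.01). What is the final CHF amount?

CHF 45,557.06

ZAR 873,000.00 ÷ 14.1475 = CAD 61,707.02
CAD 61,707.02 × 15.5800 = MXN 961,395.37
MXN 961,395.37 × 0.234899 = BRL 225,830.81
BRL 225,830.81 ÷ 0.0593439 = INR 3,805,459.53
INR 3,805,459.53 × 0.0119715 = CHF 45,557.06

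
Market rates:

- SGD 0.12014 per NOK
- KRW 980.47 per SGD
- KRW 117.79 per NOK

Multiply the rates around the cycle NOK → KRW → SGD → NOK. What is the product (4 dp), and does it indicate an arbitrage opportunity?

Around NOK → KRW → SGD → NOK: 1 × 117.79 ÷ 980.47 ÷ 0.12014 = 0.999969
Product ≈ 1 (deviation 0.003%, within rounding noise).

1.0000 (no arbitrage)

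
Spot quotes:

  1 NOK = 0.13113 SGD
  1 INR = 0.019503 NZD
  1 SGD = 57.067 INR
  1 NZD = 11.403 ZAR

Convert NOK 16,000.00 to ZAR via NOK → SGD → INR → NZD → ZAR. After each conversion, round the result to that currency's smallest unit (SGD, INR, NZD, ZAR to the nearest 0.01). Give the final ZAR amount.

NOK 16,000.00 × 0.13113 = SGD 2,098.08
SGD 2,098.08 × 57.067 = INR 119,731.13
INR 119,731.13 × 0.019503 = NZD 2,335.12
NZD 2,335.12 × 11.403 = ZAR 26,627.37

ZAR 26,627.37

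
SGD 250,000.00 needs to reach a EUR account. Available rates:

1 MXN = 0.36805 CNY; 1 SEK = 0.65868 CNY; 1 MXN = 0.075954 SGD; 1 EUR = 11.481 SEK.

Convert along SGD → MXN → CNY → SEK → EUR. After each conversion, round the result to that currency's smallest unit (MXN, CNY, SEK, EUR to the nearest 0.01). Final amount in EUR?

EUR 160,192.43

SGD 250,000.00 ÷ 0.075954 = MXN 3,291,465.89
MXN 3,291,465.89 × 0.36805 = CNY 1,211,424.02
CNY 1,211,424.02 ÷ 0.65868 = SEK 1,839,169.28
SEK 1,839,169.28 ÷ 11.481 = EUR 160,192.43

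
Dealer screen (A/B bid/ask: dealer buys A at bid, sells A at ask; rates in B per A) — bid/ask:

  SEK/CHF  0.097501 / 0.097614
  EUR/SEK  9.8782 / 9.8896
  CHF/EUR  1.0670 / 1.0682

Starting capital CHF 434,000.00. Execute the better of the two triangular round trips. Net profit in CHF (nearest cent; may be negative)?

Net profit: CHF 12,006.34

Best loop CHF → EUR → SEK → CHF:
CHF 434,000.00 × 1.0670 (sell CHF at bid) = EUR 463,078.00
EUR 463,078.00 × 9.8782 (sell EUR at bid) = SEK 4,574,377.10
SEK 4,574,377.10 × 0.097501 (sell SEK at bid) = CHF 446,006.34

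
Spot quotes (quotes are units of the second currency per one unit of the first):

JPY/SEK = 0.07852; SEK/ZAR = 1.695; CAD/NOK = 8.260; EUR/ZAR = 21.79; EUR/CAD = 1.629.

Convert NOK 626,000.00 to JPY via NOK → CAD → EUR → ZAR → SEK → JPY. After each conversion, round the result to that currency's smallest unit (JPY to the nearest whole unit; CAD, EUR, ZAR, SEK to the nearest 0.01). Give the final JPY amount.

NOK 626,000.00 ÷ 8.260 = CAD 75,786.92
CAD 75,786.92 ÷ 1.629 = EUR 46,523.59
EUR 46,523.59 × 21.79 = ZAR 1,013,749.03
ZAR 1,013,749.03 ÷ 1.695 = SEK 598,082.02
SEK 598,082.02 ÷ 0.07852 = JPY 7,616,939

JPY 7,616,939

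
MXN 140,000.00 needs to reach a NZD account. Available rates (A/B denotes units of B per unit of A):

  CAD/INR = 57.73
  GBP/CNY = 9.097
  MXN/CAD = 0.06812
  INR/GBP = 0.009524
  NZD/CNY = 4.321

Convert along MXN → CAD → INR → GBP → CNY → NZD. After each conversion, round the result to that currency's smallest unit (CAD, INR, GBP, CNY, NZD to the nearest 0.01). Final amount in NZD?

MXN 140,000.00 × 0.06812 = CAD 9,536.80
CAD 9,536.80 × 57.73 = INR 550,559.46
INR 550,559.46 × 0.009524 = GBP 5,243.53
GBP 5,243.53 × 9.097 = CNY 47,700.39
CNY 47,700.39 ÷ 4.321 = NZD 11,039.20

NZD 11,039.20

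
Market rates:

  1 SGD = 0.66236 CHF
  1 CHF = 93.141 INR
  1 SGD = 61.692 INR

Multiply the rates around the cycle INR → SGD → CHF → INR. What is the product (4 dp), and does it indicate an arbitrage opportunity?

Around INR → SGD → CHF → INR: 1 ÷ 61.692 × 0.66236 × 93.141 = 1.000014
Product ≈ 1 (deviation 0.001%, within rounding noise).

1.0000 (no arbitrage)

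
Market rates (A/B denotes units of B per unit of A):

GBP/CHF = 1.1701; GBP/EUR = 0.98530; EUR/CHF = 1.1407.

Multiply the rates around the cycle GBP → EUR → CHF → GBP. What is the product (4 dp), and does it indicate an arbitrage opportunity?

0.9605 (arbitrage exists)

Around GBP → EUR → CHF → GBP: 1 × 0.98530 × 1.1407 ÷ 1.1701 = 0.960543
Product < 1; profitable direction is GBP → CHF → EUR → GBP.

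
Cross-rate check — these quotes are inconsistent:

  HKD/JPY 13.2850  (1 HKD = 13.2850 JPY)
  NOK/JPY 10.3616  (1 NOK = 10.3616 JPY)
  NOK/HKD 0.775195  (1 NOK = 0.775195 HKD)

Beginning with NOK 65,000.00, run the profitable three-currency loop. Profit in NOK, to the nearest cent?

Profit: NOK 398.48

Profitable loop is NOK → JPY → HKD → NOK:
NOK 65,000.00 × 10.3616 = JPY 673,504
JPY 673,504 ÷ 13.2850 = HKD 50,696.58
HKD 50,696.58 ÷ 0.775195 = NOK 65,398.48
Profit = NOK 65,398.48 − NOK 65,000.00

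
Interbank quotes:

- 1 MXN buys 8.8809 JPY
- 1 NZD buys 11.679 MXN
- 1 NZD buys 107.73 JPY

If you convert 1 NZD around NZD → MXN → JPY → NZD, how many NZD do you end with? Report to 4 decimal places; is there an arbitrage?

Around NZD → MXN → JPY → NZD: 1 × 11.679 × 8.8809 ÷ 107.73 = 0.962778
Product < 1; profitable direction is NZD → JPY → MXN → NZD.

0.9628 (arbitrage exists)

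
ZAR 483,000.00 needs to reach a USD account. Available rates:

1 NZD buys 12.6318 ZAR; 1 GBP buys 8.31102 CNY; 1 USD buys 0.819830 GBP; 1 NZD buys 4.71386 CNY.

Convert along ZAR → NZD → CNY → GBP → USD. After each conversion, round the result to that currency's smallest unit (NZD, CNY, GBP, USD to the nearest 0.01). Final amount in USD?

ZAR 483,000.00 ÷ 12.6318 = NZD 38,236.83
NZD 38,236.83 × 4.71386 = CNY 180,243.06
CNY 180,243.06 ÷ 8.31102 = GBP 21,687.24
GBP 21,687.24 ÷ 0.819830 = USD 26,453.34

USD 26,453.34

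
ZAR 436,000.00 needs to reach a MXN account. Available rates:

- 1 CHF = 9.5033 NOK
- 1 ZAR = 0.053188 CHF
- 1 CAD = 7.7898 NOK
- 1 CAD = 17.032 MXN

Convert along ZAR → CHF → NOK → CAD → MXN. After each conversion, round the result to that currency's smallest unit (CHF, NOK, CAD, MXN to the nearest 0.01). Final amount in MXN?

MXN 481,852.31

ZAR 436,000.00 × 0.053188 = CHF 23,189.97
CHF 23,189.97 × 9.5033 = NOK 220,381.24
NOK 220,381.24 ÷ 7.7898 = CAD 28,291.00
CAD 28,291.00 × 17.032 = MXN 481,852.31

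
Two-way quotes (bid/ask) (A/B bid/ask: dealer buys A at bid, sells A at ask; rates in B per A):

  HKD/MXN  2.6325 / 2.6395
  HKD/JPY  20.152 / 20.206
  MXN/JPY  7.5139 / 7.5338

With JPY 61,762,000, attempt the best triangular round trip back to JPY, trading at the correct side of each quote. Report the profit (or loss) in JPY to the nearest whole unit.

Net profit: JPY 827,827

Best loop JPY → MXN → HKD → JPY:
JPY 61,762,000 ÷ 7.5338 (buy MXN at ask) = MXN 8,197,987.74
MXN 8,197,987.74 ÷ 2.6395 (buy HKD at ask) = HKD 3,105,886.62
HKD 3,105,886.62 × 20.152 (sell HKD at bid) = JPY 62,589,827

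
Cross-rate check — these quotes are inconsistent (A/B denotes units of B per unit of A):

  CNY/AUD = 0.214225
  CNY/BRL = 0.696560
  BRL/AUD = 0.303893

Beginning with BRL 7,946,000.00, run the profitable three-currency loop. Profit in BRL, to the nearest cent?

Profit: BRL 95,544.77

Profitable loop is BRL → CNY → AUD → BRL:
BRL 7,946,000.00 ÷ 0.696560 = CNY 11,407,488.23
CNY 11,407,488.23 × 0.214225 = AUD 2,443,769.17
AUD 2,443,769.17 ÷ 0.303893 = BRL 8,041,544.77
Profit = BRL 8,041,544.77 − BRL 7,946,000.00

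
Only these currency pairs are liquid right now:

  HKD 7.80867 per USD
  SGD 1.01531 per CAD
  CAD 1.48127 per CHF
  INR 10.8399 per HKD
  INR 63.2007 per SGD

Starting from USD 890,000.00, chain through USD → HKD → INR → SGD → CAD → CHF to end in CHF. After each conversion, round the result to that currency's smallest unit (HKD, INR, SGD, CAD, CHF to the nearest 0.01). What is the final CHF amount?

CHF 792,569.90

USD 890,000.00 × 7.80867 = HKD 6,949,716.30
HKD 6,949,716.30 × 10.8399 = INR 75,334,229.72
INR 75,334,229.72 ÷ 63.2007 = SGD 1,191,984.10
SGD 1,191,984.10 ÷ 1.01531 = CAD 1,174,010.01
CAD 1,174,010.01 ÷ 1.48127 = CHF 792,569.90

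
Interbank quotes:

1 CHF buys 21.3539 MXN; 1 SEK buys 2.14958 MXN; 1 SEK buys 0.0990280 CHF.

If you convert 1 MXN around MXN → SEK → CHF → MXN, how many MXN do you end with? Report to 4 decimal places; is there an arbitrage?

0.9837 (arbitrage exists)

Around MXN → SEK → CHF → MXN: 1 ÷ 2.14958 × 0.0990280 × 21.3539 = 0.983743
Product < 1; profitable direction is MXN → CHF → SEK → MXN.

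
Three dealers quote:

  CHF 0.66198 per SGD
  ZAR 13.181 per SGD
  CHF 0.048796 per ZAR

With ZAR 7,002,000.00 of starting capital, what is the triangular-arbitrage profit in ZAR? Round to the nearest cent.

Profitable loop is ZAR → SGD → CHF → ZAR:
ZAR 7,002,000.00 ÷ 13.181 = SGD 531,219.18
SGD 531,219.18 × 0.66198 = CHF 351,656.47
CHF 351,656.47 ÷ 0.048796 = ZAR 7,206,665.96
Profit = ZAR 7,206,665.96 − ZAR 7,002,000.00

Profit: ZAR 204,665.96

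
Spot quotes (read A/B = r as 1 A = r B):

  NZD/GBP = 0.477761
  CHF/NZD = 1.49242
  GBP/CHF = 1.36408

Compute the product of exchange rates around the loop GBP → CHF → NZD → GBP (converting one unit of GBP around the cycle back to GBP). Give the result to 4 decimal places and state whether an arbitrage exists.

Around GBP → CHF → NZD → GBP: 1 × 1.36408 × 1.49242 × 0.477761 = 0.972616
Product < 1; profitable direction is GBP → NZD → CHF → GBP.

0.9726 (arbitrage exists)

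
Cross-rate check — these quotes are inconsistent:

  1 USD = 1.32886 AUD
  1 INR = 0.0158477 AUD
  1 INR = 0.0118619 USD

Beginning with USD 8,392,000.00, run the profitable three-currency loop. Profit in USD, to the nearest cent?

Profitable loop is USD → INR → AUD → USD:
USD 8,392,000.00 ÷ 0.0118619 = INR 707,475,193.69
INR 707,475,193.69 × 0.0158477 = AUD 11,211,854.63
AUD 11,211,854.63 ÷ 1.32886 = USD 8,437,197.77
Profit = USD 8,437,197.77 − USD 8,392,000.00

Profit: USD 45,197.77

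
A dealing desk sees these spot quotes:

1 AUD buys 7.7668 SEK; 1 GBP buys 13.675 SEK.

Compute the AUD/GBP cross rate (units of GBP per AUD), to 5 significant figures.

1 AUD × 7.7668 = 7.7668 SEK
7.7668 SEK ÷ 13.675 = 0.567956 GBP

AUD/GBP = 0.56796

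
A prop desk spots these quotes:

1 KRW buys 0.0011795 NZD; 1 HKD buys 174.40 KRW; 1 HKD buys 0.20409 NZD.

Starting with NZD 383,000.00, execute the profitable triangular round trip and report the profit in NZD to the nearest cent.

Profitable loop is NZD → HKD → KRW → NZD:
NZD 383,000.00 ÷ 0.20409 = HKD 1,876,623.06
HKD 1,876,623.06 × 174.40 = KRW 327,283,061
KRW 327,283,061 × 0.0011795 = NZD 386,030.37
Profit = NZD 386,030.37 − NZD 383,000.00

Profit: NZD 3,030.37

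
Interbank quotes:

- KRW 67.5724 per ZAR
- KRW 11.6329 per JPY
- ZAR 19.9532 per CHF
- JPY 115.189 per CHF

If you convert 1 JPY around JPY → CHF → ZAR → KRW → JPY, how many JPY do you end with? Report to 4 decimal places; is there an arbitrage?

Around JPY → CHF → ZAR → KRW → JPY: 1 ÷ 115.189 × 19.9532 × 67.5724 ÷ 11.6329 = 1.006197
Product > 1; profitable direction is JPY → CHF → ZAR → KRW → JPY.

1.0062 (arbitrage exists)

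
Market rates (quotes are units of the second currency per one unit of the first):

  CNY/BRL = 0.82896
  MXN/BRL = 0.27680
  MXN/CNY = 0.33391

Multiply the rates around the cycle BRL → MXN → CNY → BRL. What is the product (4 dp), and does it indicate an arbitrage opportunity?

Around BRL → MXN → CNY → BRL: 1 ÷ 0.27680 × 0.33391 × 0.82896 = 0.999993
Product ≈ 1 (deviation 0.001%, within rounding noise).

1.0000 (no arbitrage)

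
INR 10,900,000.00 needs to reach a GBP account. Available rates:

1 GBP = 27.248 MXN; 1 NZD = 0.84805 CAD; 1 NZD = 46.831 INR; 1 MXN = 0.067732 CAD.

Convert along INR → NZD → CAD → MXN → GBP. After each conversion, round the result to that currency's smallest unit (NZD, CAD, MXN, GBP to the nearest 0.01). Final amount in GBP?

GBP 106,951.28

INR 10,900,000.00 ÷ 46.831 = NZD 232,751.81
NZD 232,751.81 × 0.84805 = CAD 197,385.17
CAD 197,385.17 ÷ 0.067732 = MXN 2,914,208.50
MXN 2,914,208.50 ÷ 27.248 = GBP 106,951.28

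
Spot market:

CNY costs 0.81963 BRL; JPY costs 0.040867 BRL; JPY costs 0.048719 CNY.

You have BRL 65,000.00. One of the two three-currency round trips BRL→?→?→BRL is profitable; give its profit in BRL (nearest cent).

Profitable loop is BRL → CNY → JPY → BRL:
BRL 65,000.00 ÷ 0.81963 = CNY 79,304.08
CNY 79,304.08 ÷ 0.048719 = JPY 1,627,785
JPY 1,627,785 × 0.040867 = BRL 66,522.71
Profit = BRL 66,522.71 − BRL 65,000.00

Profit: BRL 1,522.71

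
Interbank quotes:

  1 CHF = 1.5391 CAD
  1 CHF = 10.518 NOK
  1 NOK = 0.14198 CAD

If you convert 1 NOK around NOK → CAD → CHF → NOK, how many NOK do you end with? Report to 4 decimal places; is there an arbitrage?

0.9703 (arbitrage exists)

Around NOK → CAD → CHF → NOK: 1 × 0.14198 ÷ 1.5391 × 10.518 = 0.970272
Product < 1; profitable direction is NOK → CHF → CAD → NOK.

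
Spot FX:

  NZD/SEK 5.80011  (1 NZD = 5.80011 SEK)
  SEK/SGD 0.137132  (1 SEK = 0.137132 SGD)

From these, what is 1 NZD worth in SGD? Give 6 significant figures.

NZD/SGD = 0.795381

1 NZD × 5.80011 = 5.80011 SEK
5.80011 SEK × 0.137132 = 0.795381 SGD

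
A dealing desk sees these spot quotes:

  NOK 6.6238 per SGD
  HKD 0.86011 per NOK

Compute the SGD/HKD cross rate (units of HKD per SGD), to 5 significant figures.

1 SGD × 6.6238 = 6.6238 NOK
6.6238 NOK × 0.86011 = 5.6972 HKD

SGD/HKD = 5.6972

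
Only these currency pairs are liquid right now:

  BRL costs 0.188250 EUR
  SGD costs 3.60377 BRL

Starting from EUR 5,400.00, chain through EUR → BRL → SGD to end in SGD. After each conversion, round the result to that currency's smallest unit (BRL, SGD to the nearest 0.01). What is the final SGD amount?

SGD 7,959.79

EUR 5,400.00 ÷ 0.188250 = BRL 28,685.26
BRL 28,685.26 ÷ 3.60377 = SGD 7,959.79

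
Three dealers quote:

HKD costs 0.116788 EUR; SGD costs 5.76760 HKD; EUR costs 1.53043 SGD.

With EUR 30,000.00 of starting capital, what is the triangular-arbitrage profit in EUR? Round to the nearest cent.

Profitable loop is EUR → SGD → HKD → EUR:
EUR 30,000.00 × 1.53043 = SGD 45,912.90
SGD 45,912.90 × 5.76760 = HKD 264,807.24
HKD 264,807.24 × 0.116788 = EUR 30,926.31
Profit = EUR 30,926.31 − EUR 30,000.00

Profit: EUR 926.31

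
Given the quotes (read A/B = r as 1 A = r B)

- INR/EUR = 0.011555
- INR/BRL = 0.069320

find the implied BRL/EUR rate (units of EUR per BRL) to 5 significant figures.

1 BRL ÷ 0.069320 = 14.4259 INR
14.4259 INR × 0.011555 = 0.166691 EUR

BRL/EUR = 0.16669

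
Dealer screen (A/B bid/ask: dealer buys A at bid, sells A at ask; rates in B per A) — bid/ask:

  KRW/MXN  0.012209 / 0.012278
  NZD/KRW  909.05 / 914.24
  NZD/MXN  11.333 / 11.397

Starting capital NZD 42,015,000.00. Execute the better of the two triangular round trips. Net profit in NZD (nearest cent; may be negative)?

Net profit: NZD 404,095.99

Best loop NZD → MXN → KRW → NZD:
NZD 42,015,000.00 × 11.333 (sell NZD at bid) = MXN 476,155,995.00
MXN 476,155,995.00 ÷ 0.012278 (buy KRW at ask) = KRW 38,781,234,322
KRW 38,781,234,322 ÷ 914.24 (buy NZD at ask) = NZD 42,419,095.99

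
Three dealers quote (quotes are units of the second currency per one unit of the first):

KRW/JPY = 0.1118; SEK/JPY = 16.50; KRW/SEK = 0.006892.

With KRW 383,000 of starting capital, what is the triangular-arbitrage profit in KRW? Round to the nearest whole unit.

Profitable loop is KRW → SEK → JPY → KRW:
KRW 383,000 × 0.006892 = SEK 2,639.64
SEK 2,639.64 × 16.50 = JPY 43,554
JPY 43,554 ÷ 0.1118 = KRW 389,571
Profit = KRW 389,571 − KRW 383,000

Profit: KRW 6,571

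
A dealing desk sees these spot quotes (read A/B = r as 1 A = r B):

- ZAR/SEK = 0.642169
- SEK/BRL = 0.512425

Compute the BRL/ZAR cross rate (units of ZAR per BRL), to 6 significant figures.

BRL/ZAR = 3.03893

1 BRL ÷ 0.512425 = 1.95151 SEK
1.95151 SEK ÷ 0.642169 = 3.03893 ZAR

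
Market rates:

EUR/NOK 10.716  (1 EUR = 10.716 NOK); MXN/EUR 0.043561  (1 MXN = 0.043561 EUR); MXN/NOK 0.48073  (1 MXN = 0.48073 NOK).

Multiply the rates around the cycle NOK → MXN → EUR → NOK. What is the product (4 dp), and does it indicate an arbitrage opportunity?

Around NOK → MXN → EUR → NOK: 1 ÷ 0.48073 × 0.043561 × 10.716 = 0.971023
Product < 1; profitable direction is NOK → EUR → MXN → NOK.

0.9710 (arbitrage exists)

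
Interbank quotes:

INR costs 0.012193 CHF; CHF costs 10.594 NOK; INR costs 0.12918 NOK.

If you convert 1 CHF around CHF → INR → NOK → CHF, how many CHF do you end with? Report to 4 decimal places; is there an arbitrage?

1.0001 (no arbitrage)

Around CHF → INR → NOK → CHF: 1 ÷ 0.012193 × 0.12918 ÷ 10.594 = 1.000057
Product ≈ 1 (deviation 0.006%, within rounding noise).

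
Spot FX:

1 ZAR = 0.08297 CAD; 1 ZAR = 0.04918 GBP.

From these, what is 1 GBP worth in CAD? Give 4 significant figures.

1 GBP ÷ 0.04918 = 20.3335 ZAR
20.3335 ZAR × 0.08297 = 1.68707 CAD

GBP/CAD = 1.687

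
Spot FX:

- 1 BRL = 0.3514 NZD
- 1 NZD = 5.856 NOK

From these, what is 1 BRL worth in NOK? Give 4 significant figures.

1 BRL × 0.3514 = 0.3514 NZD
0.3514 NZD × 5.856 = 2.0578 NOK

BRL/NOK = 2.058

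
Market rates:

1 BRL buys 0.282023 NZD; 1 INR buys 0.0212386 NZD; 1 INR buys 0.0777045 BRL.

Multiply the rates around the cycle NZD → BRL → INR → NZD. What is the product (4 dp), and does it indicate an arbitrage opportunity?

Around NZD → BRL → INR → NZD: 1 ÷ 0.282023 ÷ 0.0777045 × 0.0212386 = 0.969159
Product < 1; profitable direction is NZD → INR → BRL → NZD.

0.9692 (arbitrage exists)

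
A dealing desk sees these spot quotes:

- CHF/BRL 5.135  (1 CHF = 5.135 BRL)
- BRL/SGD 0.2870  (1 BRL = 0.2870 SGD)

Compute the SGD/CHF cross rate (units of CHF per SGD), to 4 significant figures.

1 SGD ÷ 0.2870 = 3.48432 BRL
3.48432 BRL ÷ 5.135 = 0.678543 CHF

SGD/CHF = 0.6785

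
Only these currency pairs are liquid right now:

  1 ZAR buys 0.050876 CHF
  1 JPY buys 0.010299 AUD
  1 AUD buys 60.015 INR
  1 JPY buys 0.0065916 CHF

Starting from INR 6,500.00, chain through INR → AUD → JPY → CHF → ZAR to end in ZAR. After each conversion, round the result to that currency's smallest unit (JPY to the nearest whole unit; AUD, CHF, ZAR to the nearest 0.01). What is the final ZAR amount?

INR 6,500.00 ÷ 60.015 = AUD 108.31
AUD 108.31 ÷ 0.010299 = JPY 10,517
JPY 10,517 × 0.0065916 = CHF 69.32
CHF 69.32 ÷ 0.050876 = ZAR 1,362.53

ZAR 1,362.53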